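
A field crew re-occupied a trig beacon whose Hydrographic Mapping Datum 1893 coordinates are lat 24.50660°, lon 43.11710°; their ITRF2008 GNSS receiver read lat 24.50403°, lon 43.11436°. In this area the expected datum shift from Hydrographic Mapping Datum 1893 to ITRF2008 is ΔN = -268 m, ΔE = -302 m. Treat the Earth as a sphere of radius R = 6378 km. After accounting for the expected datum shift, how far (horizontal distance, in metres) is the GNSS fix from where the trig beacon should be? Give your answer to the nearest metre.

Observed coordinate differences: Δφ = -0.00257°, Δλ = -0.00274°.
Converting to metres (1° lat = 111317 m, cos φ = 0.909913): observed ΔN = -286.1 m, observed ΔE = -277.5 m.
Subtracting the expected shift leaves a residual of -286.1 − (-268) = -18.1 m north and -277.5 − (-302) = 24.5 m east.
Residual distance = √((-18.1)² + 24.5²) = 30.4 m.

30 m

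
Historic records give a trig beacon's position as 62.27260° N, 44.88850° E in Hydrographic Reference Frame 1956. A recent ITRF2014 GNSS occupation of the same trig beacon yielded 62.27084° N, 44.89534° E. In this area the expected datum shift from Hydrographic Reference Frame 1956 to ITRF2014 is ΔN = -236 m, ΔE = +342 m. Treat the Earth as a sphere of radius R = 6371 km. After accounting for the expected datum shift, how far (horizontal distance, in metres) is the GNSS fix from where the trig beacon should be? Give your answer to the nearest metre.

42 m

Observed coordinate differences: Δφ = -0.00176°, Δλ = +0.00684°.
Converting to metres (1° lat = 111195 m, cos φ = 0.465265): observed ΔN = -195.7 m, observed ΔE = 353.9 m.
Subtracting the expected shift leaves a residual of -195.7 − (-236) = 40.3 m north and 353.9 − (342) = 11.9 m east.
Residual distance = √(40.3² + 11.9²) = 42.0 m.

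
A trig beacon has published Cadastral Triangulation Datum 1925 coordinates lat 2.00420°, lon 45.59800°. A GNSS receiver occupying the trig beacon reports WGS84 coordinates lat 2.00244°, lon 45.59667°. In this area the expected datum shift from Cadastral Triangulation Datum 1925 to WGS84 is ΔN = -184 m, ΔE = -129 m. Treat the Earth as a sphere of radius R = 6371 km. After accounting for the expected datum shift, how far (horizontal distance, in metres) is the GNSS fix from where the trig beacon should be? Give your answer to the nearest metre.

22 m

Observed coordinate differences: Δφ = -0.00176°, Δλ = -0.00133°.
Converting to metres (1° lat = 111195 m, cos φ = 0.999388): observed ΔN = -195.7 m, observed ΔE = -147.8 m.
Subtracting the expected shift leaves a residual of -195.7 − (-184) = -11.7 m north and -147.8 − (-129) = -18.8 m east.
Residual distance = √((-11.7)² + (-18.8)²) = 22.1 m.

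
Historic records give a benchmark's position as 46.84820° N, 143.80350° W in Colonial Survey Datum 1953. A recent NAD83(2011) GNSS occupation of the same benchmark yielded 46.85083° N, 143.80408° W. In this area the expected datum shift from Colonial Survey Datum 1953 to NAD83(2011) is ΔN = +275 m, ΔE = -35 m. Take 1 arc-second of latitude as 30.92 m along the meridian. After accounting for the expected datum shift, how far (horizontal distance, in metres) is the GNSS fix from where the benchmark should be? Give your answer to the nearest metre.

Observed coordinate differences: Δφ = +0.00263°, Δλ = -0.00058°.
Converting to metres (1° lat = 111312 m, cos φ = 0.683934): observed ΔN = 292.8 m, observed ΔE = -44.2 m.
Subtracting the expected shift leaves a residual of 292.8 − (275) = 17.8 m north and -44.2 − (-35) = -9.2 m east.
Residual distance = √(17.8² + (-9.2)²) = 20.0 m.

20 m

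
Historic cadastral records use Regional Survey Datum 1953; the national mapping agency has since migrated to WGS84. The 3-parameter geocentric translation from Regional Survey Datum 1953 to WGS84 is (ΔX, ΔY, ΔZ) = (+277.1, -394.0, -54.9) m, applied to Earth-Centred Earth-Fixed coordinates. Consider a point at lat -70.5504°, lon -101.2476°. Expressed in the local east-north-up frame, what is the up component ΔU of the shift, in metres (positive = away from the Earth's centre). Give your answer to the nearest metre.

The local up (radial) axis is (cos φ cos λ, cos φ sin λ, sin φ), giving ΔU = -17.997 + 128.673 + 51.767 = 162.44 m.

ΔU = 162 m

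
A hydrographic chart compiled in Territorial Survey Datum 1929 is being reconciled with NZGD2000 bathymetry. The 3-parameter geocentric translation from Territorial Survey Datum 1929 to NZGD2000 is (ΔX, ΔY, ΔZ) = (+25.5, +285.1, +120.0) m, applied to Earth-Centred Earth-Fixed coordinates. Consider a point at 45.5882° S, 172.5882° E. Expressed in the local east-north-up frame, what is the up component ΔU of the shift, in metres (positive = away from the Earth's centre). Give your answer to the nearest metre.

At φ = -45.5882°, λ = 172.5882°: sin φ = -0.714329, cos φ = 0.699810, sin λ = 0.129000, cos λ = -0.991645.
ΔU = cos φ cos λ·ΔX + cos φ sin λ·ΔY + sin φ·ΔZ = (0.699810)(-0.991645)(25.5) + (0.699810)(0.129000)(285.1) + (-0.714329)(120.0) = -77.68 m.

ΔU = -78 m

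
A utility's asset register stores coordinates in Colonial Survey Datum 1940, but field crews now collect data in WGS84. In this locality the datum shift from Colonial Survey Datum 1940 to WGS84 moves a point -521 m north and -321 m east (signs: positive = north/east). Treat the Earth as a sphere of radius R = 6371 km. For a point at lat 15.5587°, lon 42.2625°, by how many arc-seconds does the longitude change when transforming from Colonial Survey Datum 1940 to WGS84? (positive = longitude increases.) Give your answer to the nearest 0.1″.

At latitude 15.5587°, cos φ = 0.963356.
One radian of longitude at latitude φ spans R cos φ, so Δλ = ΔE / (R cos φ) = -321.0 / (6371000 × 0.963356) = -5.2301e-05 rad = -10.788″.

Δλ = -10.8″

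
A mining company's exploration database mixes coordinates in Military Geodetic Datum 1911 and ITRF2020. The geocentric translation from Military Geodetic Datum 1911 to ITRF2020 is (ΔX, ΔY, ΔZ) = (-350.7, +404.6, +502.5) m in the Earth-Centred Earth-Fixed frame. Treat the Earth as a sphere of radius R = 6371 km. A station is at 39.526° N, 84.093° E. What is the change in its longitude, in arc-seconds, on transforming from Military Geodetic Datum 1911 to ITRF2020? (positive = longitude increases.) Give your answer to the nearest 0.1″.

sin φ = 0.636428, cos φ = 0.771336, sin λ = 0.994690, cos λ = 0.102914.
East component: ΔE = −sin λ·ΔX + cos λ·ΔY = −(0.994690)(-350.7) + (0.102914)(404.6) = 390.48 m.
1° of latitude spans πR/180 = 111195 m; at latitude φ, 1° of longitude spans that × cos φ = 85768.6 m, so Δλ = 390.48 / 85768.6 × 3600 = 16.390″.

Δλ = 16.4″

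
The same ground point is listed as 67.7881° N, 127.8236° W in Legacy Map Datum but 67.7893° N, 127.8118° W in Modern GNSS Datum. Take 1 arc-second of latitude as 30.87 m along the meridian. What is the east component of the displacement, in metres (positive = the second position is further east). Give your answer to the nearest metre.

Δφ = 67.7893° − 67.7881° = +0.0012°; Δλ = -127.8118° − -127.8236° = +0.0118°.
1° of latitude = 3600 × 30.87 = 111132 m.
ΔN = Δφ × 111132 = 133.4 m; ΔE = Δλ × 111132 × cos(67.7881°) = +0.0118 × 111132 × 0.378033 = 495.7 m.

ΔE = 496 m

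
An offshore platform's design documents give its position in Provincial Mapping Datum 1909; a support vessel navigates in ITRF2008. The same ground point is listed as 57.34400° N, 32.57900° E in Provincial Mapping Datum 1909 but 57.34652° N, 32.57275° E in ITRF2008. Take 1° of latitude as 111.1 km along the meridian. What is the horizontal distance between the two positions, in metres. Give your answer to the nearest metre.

Δφ = 57.34652° − 57.34400° = +0.00252°; Δλ = 32.57275° − 32.57900° = -0.00625°.
ΔN = Δφ × 111100 = 280.0 m; ΔE = Δλ × 111100 × cos(57.34400°) = -0.00625 × 111100 × 0.539594 = -374.7 m.
Distance = √(ΔE² + ΔN²) = √((-374.7)² + 280.0²) = 467.7 m.

468 m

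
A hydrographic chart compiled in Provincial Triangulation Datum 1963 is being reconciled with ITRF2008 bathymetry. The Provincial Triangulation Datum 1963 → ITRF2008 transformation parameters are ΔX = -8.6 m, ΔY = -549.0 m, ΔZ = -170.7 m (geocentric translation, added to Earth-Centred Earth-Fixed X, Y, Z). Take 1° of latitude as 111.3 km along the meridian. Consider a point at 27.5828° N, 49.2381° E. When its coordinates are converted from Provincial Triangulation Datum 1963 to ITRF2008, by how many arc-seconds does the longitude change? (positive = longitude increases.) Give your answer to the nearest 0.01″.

Δλ = -12.84″

sin φ = 0.463030, cos φ = 0.886343, sin λ = 0.757429, cos λ = 0.652917.
East component: ΔE = −sin λ·ΔX + cos λ·ΔY = −(0.757429)(-8.6) + (0.652917)(-549.0) = -351.94 m.
1° of latitude spans 111300 m; at latitude φ, 1° of longitude spans that × cos φ = 98649.9 m, so Δλ = -351.94 / 98649.9 × 3600 = -12.843″.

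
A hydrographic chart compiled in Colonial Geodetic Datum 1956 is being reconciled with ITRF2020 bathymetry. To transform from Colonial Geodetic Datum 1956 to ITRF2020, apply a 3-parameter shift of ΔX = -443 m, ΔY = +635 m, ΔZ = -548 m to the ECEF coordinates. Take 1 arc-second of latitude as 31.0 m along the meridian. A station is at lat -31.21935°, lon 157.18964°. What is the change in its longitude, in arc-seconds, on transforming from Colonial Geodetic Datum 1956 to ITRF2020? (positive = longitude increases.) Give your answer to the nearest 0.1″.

sin φ = -0.518316, cos φ = 0.855189, sin λ = 0.387682, cos λ = -0.921793.
East component: ΔE = −sin λ·ΔX + cos λ·ΔY = −(0.387682)(-443) + (-0.921793)(635) = -413.60 m.
1° of latitude spans 3600 × 31.00 = 111600 m; at latitude φ, 1° of longitude spans that × cos φ = 95439.1 m, so Δλ = -413.60 / 95439.1 × 3600 = -15.601″.

Δλ = -15.6″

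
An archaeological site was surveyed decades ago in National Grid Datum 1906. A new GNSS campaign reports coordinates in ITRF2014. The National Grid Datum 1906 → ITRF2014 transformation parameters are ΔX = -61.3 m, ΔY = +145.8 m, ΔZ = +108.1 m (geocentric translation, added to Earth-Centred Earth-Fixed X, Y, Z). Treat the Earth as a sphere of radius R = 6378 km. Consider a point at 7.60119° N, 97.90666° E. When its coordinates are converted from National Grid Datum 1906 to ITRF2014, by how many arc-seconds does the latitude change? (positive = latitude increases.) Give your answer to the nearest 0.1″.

Δφ = 2.8″

sin φ = 0.132277, cos φ = 0.991213, sin λ = 0.990493, cos λ = -0.137560.
North component: ΔN = −sin φ cos λ·ΔX − sin φ sin λ·ΔY + cos φ·ΔZ = −(0.132277)(-0.137560)(-61.3) − (0.132277)(0.990493)(145.8) + (0.991213)(108.1) = 86.93 m.
1° of latitude spans πR/180 = 111317 m, so Δφ = 86.93 / 111317 × 3600 = 2.811″.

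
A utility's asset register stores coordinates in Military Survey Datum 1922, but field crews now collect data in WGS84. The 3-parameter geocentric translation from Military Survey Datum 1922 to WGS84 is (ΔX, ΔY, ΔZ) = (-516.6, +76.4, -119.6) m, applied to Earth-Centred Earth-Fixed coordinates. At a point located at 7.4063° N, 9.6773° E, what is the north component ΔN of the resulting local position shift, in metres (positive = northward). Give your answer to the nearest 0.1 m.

ΔN = -54.6 m

The local north axis is (−sin φ cos λ, −sin φ sin λ, cos φ), giving ΔN = 65.645 − 1.655 − 118.602 = -54.61 m.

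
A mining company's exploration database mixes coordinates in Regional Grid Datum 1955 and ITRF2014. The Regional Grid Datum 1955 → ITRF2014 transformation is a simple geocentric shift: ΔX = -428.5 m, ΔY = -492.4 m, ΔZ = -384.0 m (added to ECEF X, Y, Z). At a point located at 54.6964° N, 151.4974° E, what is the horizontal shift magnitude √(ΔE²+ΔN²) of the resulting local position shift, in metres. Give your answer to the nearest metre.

721 m

At φ = 54.6964°, λ = 151.4974°: sin φ = 0.816101, cos φ = 0.577909, sin λ = 0.477199, cos λ = -0.878795.
ΔE = −sin λ·ΔX + cos λ·ΔY = −(0.477199)·(-428.5) + (-0.878795)·(-492.4) = 637.20 m.
ΔN = −sin φ cos λ·ΔX − sin φ sin λ·ΔY + cos φ·ΔZ = −(0.816101)(-0.878795)(-428.5) − (0.816101)(0.477199)(-492.4) + (0.577909)(-384.0) = -337.47 m.
Horizontal magnitude = √(ΔE² + ΔN²) = √(637.20² + (-337.47)²) = 721.05 m.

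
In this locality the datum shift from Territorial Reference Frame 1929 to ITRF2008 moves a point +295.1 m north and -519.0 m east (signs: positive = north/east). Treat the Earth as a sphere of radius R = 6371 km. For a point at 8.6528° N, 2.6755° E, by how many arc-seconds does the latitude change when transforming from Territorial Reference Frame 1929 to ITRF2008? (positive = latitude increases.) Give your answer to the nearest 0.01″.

On a sphere of radius R, 1 rad of latitude = R, so Δφ = ΔN / R = 295.1 / 6371000 = 4.6319e-05 rad = 9.554″.

Δφ = 9.55″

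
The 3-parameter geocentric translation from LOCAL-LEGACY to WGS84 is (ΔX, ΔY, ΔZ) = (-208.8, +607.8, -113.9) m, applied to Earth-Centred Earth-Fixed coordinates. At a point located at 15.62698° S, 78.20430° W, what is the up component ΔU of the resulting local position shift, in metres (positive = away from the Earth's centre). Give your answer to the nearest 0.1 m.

At φ = -15.62698°, λ = -78.20430°: sin φ = -0.269373, cos φ = 0.963036, sin λ = -0.978883, cos λ = 0.204423.
ΔU = cos φ cos λ·ΔX + cos φ sin λ·ΔY + sin φ·ΔZ = (0.963036)(0.204423)(-208.8) + (0.963036)(-0.978883)(607.8) + (-0.269373)(-113.9) = -583.40 m.

ΔU = -583.4 m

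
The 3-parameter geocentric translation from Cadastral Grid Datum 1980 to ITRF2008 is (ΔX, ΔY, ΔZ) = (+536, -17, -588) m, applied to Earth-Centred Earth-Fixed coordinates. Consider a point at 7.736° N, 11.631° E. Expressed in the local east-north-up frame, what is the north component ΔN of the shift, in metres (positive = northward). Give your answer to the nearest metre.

ΔN = -653 m

At φ = 7.736°, λ = 11.631°: sin φ = 0.134609, cos φ = 0.990899, sin λ = 0.201608, cos λ = 0.979466.
ΔN = −sin φ cos λ·ΔX − sin φ sin λ·ΔY + cos φ·ΔZ = −(0.134609)(0.979466)(536) − (0.134609)(0.201608)(-17) + (0.990899)(-588) = -652.86 m.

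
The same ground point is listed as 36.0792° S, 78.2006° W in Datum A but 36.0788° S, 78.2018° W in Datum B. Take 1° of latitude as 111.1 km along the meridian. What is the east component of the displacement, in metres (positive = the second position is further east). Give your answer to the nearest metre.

Δφ = -36.0788° − -36.0792° = +0.0004°; Δλ = -78.2018° − -78.2006° = -0.0012°.
ΔN = Δφ × 111100 = 44.4 m; ΔE = Δλ × 111100 × cos(-36.0792°) = -0.0012 × 111100 × 0.808204 = -107.7 m.

ΔE = -108 m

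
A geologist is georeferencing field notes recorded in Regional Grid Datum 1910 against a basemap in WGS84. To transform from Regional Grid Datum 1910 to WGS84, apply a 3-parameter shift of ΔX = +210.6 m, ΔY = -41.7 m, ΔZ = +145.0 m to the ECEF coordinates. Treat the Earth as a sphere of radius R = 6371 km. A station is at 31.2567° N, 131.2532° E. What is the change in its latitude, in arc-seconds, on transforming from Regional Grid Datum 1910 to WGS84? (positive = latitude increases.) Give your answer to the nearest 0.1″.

sin φ = 0.518873, cos φ = 0.854851, sin λ = 0.751803, cos λ = -0.659388.
North component: ΔN = −sin φ cos λ·ΔX − sin φ sin λ·ΔY + cos φ·ΔZ = −(0.518873)(-0.659388)(210.6) − (0.518873)(0.751803)(-41.7) + (0.854851)(145.0) = 212.27 m.
1° of latitude spans πR/180 = 111195 m, so Δφ = 212.27 / 111195 × 3600 = 6.873″.

Δφ = 6.9″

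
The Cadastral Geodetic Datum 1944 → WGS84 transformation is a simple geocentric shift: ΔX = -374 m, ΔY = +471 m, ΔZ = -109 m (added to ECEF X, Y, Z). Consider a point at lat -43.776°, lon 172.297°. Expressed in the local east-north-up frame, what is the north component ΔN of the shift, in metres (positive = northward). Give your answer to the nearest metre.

ΔN = 221 m

The local north axis is (−sin φ cos λ, −sin φ sin λ, cos φ), giving ΔN = 256.414 + 43.677 − 78.703 = 221.39 m.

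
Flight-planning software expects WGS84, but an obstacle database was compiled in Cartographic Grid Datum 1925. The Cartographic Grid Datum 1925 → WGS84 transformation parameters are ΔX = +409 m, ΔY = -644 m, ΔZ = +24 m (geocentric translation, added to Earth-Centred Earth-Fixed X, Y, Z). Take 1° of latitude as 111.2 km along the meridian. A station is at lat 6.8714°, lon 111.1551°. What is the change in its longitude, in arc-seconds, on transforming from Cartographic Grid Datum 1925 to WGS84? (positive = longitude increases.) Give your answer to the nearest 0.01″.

sin φ = 0.119641, cos φ = 0.992817, sin λ = 0.932607, cos λ = -0.360894.
East component: ΔE = −sin λ·ΔX + cos λ·ΔY = −(0.932607)(409) + (-0.360894)(-644) = -149.02 m.
1° of latitude spans 111200 m; at latitude φ, 1° of longitude spans that × cos φ = 110401.3 m, so Δλ = -149.02 / 110401.3 × 3600 = -4.859″.

Δλ = -4.86″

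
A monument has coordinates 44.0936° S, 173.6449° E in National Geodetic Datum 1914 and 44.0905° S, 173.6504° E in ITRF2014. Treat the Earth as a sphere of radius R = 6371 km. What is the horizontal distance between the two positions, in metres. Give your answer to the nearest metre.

Δφ = -44.0905° − -44.0936° = +0.0031°; Δλ = 173.6504° − 173.6449° = +0.0055°.
1° along a meridian = πR/180 = 111195 m.
ΔN = Δφ × 111195 = 344.7 m; ΔE = Δλ × 111195 × cos(-44.0936°) = +0.0055 × 111195 × 0.718204 = 439.2 m.
Distance = √(ΔE² + ΔN²) = √(439.2² + 344.7²) = 558.3 m.

558 m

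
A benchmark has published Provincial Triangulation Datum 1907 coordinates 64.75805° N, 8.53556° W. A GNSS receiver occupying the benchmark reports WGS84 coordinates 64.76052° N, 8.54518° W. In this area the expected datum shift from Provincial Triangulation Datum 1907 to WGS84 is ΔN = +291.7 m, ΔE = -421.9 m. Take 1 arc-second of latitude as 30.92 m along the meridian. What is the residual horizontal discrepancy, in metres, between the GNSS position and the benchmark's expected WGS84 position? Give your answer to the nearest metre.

39 m

Observed coordinate differences: Δφ = +0.00247°, Δλ = -0.00962°.
Converting to metres (1° lat = 111312 m, cos φ = 0.426442): observed ΔN = 274.9 m, observed ΔE = -456.6 m.
Subtracting the expected shift leaves a residual of 274.9 − (291.7) = -16.8 m north and -456.6 − (-421.9) = -34.7 m east.
Residual distance = √((-16.8)² + (-34.7)²) = 38.6 m.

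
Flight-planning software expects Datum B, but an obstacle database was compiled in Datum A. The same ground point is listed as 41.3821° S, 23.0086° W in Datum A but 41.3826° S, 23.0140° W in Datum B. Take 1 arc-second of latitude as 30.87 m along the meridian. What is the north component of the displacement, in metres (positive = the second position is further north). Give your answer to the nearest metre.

Δφ = -41.3826° − -41.3821° = -0.0005°; Δλ = -23.0140° − -23.0086° = -0.0054°.
1° of latitude = 3600 × 30.87 = 111132 m.
ΔN = Δφ × 111132 = -55.6 m; ΔE = Δλ × 111132 × cos(-41.3821°) = -0.0054 × 111132 × 0.750318 = -450.3 m.

ΔN = -56 m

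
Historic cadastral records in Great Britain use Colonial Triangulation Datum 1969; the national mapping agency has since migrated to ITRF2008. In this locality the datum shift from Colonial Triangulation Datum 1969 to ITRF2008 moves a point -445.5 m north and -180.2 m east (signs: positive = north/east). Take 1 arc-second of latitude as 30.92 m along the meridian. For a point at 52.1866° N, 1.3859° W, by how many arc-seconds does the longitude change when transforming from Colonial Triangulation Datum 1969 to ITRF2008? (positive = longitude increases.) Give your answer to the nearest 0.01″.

At latitude 52.1866°, cos φ = 0.613092.
1″ of longitude at this latitude = 30.92 × cos φ = 18.9568 m, so Δλ = -180.2 / 18.9568 = -9.506″.

Δλ = -9.51″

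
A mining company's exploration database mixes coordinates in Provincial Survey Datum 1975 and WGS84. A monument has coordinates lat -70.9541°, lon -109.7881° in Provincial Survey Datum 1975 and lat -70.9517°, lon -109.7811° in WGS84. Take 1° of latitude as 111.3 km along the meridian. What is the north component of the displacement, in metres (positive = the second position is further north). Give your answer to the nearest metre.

Δφ = -70.9517° − -70.9541° = +0.0024°; Δλ = -109.7811° − -109.7881° = +0.0070°.
ΔN = Δφ × 111300 = 267.1 m; ΔE = Δλ × 111300 × cos(-70.9541°) = +0.0070 × 111300 × 0.326326 = 254.2 m.

ΔN = 267 m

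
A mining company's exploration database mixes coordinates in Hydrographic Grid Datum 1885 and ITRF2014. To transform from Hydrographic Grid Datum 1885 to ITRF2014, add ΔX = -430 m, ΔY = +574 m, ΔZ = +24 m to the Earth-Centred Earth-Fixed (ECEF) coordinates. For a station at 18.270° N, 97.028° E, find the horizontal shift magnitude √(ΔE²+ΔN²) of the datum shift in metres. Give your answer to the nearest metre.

The local east axis at (φ, λ) is (−sin λ, cos λ, 0), so ΔE = −sin(97.028°)·(-430) + cos(97.028°)·574 = 356.54 m.
The local north axis is (−sin φ cos λ, −sin φ sin λ, cos φ), giving ΔN = -16.494 − 178.594 + 22.790 = -172.30 m.
Horizontal magnitude = √(ΔE² + ΔN²) = √(356.54² + (-172.30)²) = 395.99 m.

396 m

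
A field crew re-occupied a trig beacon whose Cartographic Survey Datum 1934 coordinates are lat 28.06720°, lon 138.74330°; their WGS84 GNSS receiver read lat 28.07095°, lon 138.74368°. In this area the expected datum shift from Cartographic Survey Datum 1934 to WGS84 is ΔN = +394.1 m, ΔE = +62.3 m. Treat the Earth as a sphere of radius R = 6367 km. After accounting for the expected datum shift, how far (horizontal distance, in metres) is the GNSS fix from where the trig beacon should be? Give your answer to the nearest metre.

34 m

Observed coordinate differences: Δφ = +0.00375°, Δλ = +0.00038°.
Converting to metres (1° lat = 111125 m, cos φ = 0.882396): observed ΔN = 416.7 m, observed ΔE = 37.3 m.
Subtracting the expected shift leaves a residual of 416.7 − (394.1) = 22.6 m north and 37.3 − (62.3) = -25.0 m east.
Residual distance = √(22.6² + (-25.0)²) = 33.7 m.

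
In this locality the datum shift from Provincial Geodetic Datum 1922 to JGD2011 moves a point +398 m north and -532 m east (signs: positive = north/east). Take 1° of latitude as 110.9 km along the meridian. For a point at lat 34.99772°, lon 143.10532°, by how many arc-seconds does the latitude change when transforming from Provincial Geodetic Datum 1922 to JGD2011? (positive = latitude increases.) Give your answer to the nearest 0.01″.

1° of latitude = 110.9 km, so Δφ = 398.0 / 110900 = 0.0035888° = 12.920″.

Δφ = 12.92″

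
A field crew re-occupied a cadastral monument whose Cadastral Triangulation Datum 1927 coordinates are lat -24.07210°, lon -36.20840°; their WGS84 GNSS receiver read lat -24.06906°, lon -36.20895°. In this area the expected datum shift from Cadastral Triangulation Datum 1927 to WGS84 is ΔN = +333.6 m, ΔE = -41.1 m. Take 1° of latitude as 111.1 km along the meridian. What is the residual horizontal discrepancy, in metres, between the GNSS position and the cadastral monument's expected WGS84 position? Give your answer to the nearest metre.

15 m

Observed coordinate differences: Δφ = +0.00304°, Δλ = -0.00055°.
Converting to metres (1° lat = 111100 m, cos φ = 0.913033): observed ΔN = 337.7 m, observed ΔE = -55.8 m.
Subtracting the expected shift leaves a residual of 337.7 − (333.6) = 4.1 m north and -55.8 − (-41.1) = -14.7 m east.
Residual distance = √(4.1² + (-14.7)²) = 15.3 m.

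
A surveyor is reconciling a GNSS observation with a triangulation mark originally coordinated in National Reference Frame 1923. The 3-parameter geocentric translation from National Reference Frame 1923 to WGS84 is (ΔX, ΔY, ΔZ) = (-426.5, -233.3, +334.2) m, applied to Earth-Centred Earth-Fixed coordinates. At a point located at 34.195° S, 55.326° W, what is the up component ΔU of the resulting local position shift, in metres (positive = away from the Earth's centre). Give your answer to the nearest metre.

The local up (radial) axis is (cos φ cos λ, cos φ sin λ, sin φ), giving ΔU = -200.694 + 158.698 − 187.824 = -229.82 m.

ΔU = -230 m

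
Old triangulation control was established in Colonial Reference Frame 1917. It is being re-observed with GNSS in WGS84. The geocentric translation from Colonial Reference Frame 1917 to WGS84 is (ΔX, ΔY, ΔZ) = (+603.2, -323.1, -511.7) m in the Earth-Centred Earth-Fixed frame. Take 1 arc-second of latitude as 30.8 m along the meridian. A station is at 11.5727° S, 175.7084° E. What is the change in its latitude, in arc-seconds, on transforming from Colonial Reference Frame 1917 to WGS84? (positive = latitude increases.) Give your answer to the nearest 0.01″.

Δφ = -20.35″

sin φ = -0.200611, cos φ = 0.979671, sin λ = 0.074833, cos λ = -0.997196.
North component: ΔN = −sin φ cos λ·ΔX − sin φ sin λ·ΔY + cos φ·ΔZ = −(-0.200611)(-0.997196)(603.2) − (-0.200611)(0.074833)(-323.1) + (0.979671)(-511.7) = -626.82 m.
1° of latitude spans 3600 × 30.80 = 110880 m, so Δφ = -626.82 / 110880 × 3600 = -20.351″.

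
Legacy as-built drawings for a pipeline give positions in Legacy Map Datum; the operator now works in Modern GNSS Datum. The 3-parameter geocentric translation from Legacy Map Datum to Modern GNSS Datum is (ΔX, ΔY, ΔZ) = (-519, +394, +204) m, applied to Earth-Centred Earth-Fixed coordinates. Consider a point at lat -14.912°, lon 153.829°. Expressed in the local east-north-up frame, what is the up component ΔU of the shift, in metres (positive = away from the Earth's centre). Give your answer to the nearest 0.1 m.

ΔU = 565.5 m

At φ = -14.912°, λ = 153.829°: sin φ = -0.257335, cos φ = 0.966322, sin λ = 0.441052, cos λ = -0.897482.
ΔU = cos φ cos λ·ΔX + cos φ sin λ·ΔY + sin φ·ΔZ = (0.966322)(-0.897482)(-519) + (0.966322)(0.441052)(394) + (-0.257335)(204) = 565.53 m.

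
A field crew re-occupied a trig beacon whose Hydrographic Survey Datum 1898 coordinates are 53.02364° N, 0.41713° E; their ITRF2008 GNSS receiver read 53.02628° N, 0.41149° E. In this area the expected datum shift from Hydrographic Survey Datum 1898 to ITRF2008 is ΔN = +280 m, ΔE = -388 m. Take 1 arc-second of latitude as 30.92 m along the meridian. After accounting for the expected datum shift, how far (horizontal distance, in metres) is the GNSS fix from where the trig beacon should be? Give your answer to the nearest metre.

Observed coordinate differences: Δφ = +0.00264°, Δλ = -0.00564°.
Converting to metres (1° lat = 111312 m, cos φ = 0.601485): observed ΔN = 293.9 m, observed ΔE = -377.6 m.
Subtracting the expected shift leaves a residual of 293.9 − (280) = 13.9 m north and -377.6 − (-388) = 10.4 m east.
Residual distance = √(13.9² + 10.4²) = 17.3 m.

17 m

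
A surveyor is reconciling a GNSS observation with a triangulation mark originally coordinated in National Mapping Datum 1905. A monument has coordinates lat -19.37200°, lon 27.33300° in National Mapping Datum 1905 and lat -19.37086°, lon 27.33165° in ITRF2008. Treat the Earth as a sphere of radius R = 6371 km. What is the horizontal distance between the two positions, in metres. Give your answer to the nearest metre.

Δφ = -19.37086° − -19.37200° = +0.00114°; Δλ = 27.33165° − 27.33300° = -0.00135°.
1° along a meridian = πR/180 = 111195 m.
ΔN = Δφ × 111195 = 126.8 m; ΔE = Δλ × 111195 × cos(-19.37200°) = -0.00135 × 111195 × 0.943385 = -141.6 m.
Distance = √(ΔE² + ΔN²) = √((-141.6)² + 126.8²) = 190.1 m.

190 m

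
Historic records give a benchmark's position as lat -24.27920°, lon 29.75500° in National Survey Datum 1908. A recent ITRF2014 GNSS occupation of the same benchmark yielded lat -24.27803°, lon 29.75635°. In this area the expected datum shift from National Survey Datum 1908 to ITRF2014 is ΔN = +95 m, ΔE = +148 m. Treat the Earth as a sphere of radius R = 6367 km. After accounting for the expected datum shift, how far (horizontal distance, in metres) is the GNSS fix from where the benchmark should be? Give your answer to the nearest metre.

Observed coordinate differences: Δφ = +0.00117°, Δλ = +0.00135°.
Converting to metres (1° lat = 111125 m, cos φ = 0.911553): observed ΔN = 130.0 m, observed ΔE = 136.8 m.
Subtracting the expected shift leaves a residual of 130.0 − (95) = 35.0 m north and 136.8 − (148) = -11.2 m east.
Residual distance = √(35.0² + (-11.2)²) = 36.8 m.

37 m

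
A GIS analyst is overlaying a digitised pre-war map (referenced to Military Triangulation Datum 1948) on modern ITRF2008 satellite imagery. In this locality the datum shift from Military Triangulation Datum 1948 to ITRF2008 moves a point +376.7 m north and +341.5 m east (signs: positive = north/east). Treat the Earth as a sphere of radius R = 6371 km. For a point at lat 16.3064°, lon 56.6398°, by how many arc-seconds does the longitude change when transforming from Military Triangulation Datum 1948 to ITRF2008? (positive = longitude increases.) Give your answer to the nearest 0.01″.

Δλ = 11.52″

At latitude 16.3064°, cos φ = 0.959774.
One radian of longitude at latitude φ spans R cos φ, so Δλ = ΔE / (R cos φ) = 341.5 / (6371000 × 0.959774) = 5.5849e-05 rad = 11.520″.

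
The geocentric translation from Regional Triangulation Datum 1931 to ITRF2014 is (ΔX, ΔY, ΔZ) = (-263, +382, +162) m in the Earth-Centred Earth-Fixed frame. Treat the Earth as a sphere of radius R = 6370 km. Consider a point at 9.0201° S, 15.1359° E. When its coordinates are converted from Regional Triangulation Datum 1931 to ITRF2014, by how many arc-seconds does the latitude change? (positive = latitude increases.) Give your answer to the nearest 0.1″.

Δφ = 4.4″

sin φ = -0.156781, cos φ = 0.987633, sin λ = 0.261109, cos λ = 0.965309.
North component: ΔN = −sin φ cos λ·ΔX − sin φ sin λ·ΔY + cos φ·ΔZ = −(-0.156781)(0.965309)(-263) − (-0.156781)(0.261109)(382) + (0.987633)(162) = 135.83 m.
1° of latitude spans πR/180 = 111177 m, so Δφ = 135.83 / 111177 × 3600 = 4.398″.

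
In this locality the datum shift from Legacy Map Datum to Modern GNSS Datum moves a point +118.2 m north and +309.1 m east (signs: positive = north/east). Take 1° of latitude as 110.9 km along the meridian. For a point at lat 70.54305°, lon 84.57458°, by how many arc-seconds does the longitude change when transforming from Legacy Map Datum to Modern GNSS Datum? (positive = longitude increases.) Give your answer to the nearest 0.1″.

At latitude 70.54305°, cos φ = 0.333098.
1° of longitude at this latitude = 110.9 × cos φ = 36.94 km, so Δλ = 309.1 / 36940.6 = 0.0083675° = 30.123″.

Δλ = 30.1″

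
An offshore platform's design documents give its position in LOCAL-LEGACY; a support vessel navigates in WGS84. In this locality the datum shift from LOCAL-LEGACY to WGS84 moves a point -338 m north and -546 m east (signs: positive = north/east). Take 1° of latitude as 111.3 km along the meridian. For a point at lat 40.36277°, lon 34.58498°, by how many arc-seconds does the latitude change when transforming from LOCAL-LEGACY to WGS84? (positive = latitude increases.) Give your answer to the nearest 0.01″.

Δφ = -10.93″

1° of latitude = 111.3 km, so Δφ = -338.0 / 111300 = -0.0030368° = -10.933″.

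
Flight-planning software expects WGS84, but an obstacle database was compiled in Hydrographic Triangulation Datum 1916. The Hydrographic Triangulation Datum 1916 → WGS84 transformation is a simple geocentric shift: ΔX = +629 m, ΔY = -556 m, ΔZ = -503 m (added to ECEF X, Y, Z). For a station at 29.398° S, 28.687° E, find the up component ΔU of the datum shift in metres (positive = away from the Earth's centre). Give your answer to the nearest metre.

The local up (radial) axis is (cos φ cos λ, cos φ sin λ, sin φ), giving ΔU = 480.740 − 232.526 + 246.909 = 495.12 m.

ΔU = 495 m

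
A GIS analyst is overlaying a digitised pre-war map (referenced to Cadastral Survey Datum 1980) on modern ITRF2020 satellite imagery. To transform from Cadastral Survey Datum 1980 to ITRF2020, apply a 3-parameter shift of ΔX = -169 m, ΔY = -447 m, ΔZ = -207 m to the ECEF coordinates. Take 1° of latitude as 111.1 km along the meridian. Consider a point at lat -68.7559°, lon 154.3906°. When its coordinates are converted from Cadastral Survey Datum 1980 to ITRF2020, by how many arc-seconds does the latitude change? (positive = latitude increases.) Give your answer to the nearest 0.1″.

sin φ = -0.932045, cos φ = 0.362342, sin λ = 0.432234, cos λ = -0.901762.
North component: ΔN = −sin φ cos λ·ΔX − sin φ sin λ·ΔY + cos φ·ΔZ = −(-0.932045)(-0.901762)(-169) − (-0.932045)(0.432234)(-447) + (0.362342)(-207) = -113.04 m.
1° of latitude spans 111100 m, so Δφ = -113.04 / 111100 × 3600 = -3.663″.

Δφ = -3.7″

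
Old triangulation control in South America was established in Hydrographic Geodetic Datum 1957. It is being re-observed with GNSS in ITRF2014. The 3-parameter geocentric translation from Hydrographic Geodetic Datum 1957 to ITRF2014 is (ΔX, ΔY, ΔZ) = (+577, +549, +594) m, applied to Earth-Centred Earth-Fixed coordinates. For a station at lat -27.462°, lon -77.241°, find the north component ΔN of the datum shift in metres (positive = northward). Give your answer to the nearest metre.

ΔN = 339 m

At φ = -27.462°, λ = -77.241°: sin φ = -0.461160, cos φ = 0.887317, sin λ = -0.975308, cos λ = 0.220851.
ΔN = −sin φ cos λ·ΔX − sin φ sin λ·ΔY + cos φ·ΔZ = −(-0.461160)(0.220851)(577) − (-0.461160)(-0.975308)(549) + (0.887317)(594) = 338.91 m.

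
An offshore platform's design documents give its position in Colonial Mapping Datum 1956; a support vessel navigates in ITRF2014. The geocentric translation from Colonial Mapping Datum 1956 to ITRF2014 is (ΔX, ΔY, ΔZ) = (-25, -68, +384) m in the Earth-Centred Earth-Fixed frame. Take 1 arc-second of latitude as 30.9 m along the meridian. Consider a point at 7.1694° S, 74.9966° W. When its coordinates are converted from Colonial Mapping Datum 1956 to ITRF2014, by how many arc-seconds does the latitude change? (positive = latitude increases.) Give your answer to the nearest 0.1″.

sin φ = -0.124803, cos φ = 0.992181, sin λ = -0.965910, cos λ = 0.258876.
North component: ΔN = −sin φ cos λ·ΔX − sin φ sin λ·ΔY + cos φ·ΔZ = −(-0.124803)(0.258876)(-25) − (-0.124803)(-0.965910)(-68) + (0.992181)(384) = 388.39 m.
1° of latitude spans 3600 × 30.90 = 111240 m, so Δφ = 388.39 / 111240 × 3600 = 12.569″.

Δφ = 12.6″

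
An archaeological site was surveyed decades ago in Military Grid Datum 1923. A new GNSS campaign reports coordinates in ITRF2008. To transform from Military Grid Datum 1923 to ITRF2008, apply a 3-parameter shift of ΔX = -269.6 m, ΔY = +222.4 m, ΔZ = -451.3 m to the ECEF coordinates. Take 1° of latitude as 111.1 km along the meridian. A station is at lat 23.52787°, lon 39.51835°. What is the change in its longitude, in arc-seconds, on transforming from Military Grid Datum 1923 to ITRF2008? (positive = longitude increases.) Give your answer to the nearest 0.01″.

sin φ = 0.399195, cos φ = 0.916866, sin λ = 0.636325, cos λ = 0.771421.
East component: ΔE = −sin λ·ΔX + cos λ·ΔY = −(0.636325)(-269.6) + (0.771421)(222.4) = 343.12 m.
1° of latitude spans 111100 m; at latitude φ, 1° of longitude spans that × cos φ = 101863.8 m, so Δλ = 343.12 / 101863.8 × 3600 = 12.126″.

Δλ = 12.13″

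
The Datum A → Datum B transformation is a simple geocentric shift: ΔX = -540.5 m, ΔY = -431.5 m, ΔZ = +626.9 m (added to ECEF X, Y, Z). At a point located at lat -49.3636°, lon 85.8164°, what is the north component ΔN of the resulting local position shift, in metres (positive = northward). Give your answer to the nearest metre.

At φ = -49.3636°, λ = 85.8164°: sin φ = -0.758858, cos φ = 0.651256, sin λ = 0.997335, cos λ = 0.072953.
ΔN = −sin φ cos λ·ΔX − sin φ sin λ·ΔY + cos φ·ΔZ = −(-0.758858)(0.072953)(-540.5) − (-0.758858)(0.997335)(-431.5) + (0.651256)(626.9) = 51.78 m.

ΔN = 52 m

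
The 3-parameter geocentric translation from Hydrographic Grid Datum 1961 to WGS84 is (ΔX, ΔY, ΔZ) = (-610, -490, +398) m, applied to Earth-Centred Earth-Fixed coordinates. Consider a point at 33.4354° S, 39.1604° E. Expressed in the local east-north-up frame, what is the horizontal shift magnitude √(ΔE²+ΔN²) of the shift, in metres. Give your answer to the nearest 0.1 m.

The local east axis at (φ, λ) is (−sin λ, cos λ, 0), so ΔE = −sin(39.1604°)·(-610) + cos(39.1604°)·(-490) = 5.27 m.
The local north axis is (−sin φ cos λ, −sin φ sin λ, cos φ), giving ΔN = -260.612 − 170.496 + 332.134 = -98.97 m.
Horizontal magnitude = √(ΔE² + ΔN²) = √(5.27² + (-98.97)²) = 99.11 m.

99.1 m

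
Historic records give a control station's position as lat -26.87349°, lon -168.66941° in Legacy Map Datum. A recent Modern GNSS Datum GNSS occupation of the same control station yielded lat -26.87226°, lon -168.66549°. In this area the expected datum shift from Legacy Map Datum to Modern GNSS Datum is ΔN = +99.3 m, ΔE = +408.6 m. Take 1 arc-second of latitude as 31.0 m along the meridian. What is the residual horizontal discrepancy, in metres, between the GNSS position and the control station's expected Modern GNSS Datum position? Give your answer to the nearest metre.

Observed coordinate differences: Δφ = +0.00123°, Δλ = +0.00392°.
Converting to metres (1° lat = 111600 m, cos φ = 0.892007): observed ΔN = 137.3 m, observed ΔE = 390.2 m.
Subtracting the expected shift leaves a residual of 137.3 − (99.3) = 38.0 m north and 390.2 − (408.6) = -18.4 m east.
Residual distance = √(38.0² + (-18.4)²) = 42.2 m.

42 m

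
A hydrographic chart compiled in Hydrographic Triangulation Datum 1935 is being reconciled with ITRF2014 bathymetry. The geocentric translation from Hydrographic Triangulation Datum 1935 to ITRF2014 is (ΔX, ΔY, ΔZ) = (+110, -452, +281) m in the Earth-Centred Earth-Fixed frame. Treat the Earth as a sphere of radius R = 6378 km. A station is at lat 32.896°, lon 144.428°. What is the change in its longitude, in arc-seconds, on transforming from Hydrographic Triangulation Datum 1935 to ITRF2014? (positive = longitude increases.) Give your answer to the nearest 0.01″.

Δλ = 11.70″

sin φ = 0.543116, cos φ = 0.839658, sin λ = 0.581726, cos λ = -0.813385.
East component: ΔE = −sin λ·ΔX + cos λ·ΔY = −(0.581726)(110) + (-0.813385)(-452) = 303.66 m.
1° of latitude spans πR/180 = 111317 m; at latitude φ, 1° of longitude spans that × cos φ = 93468.3 m, so Δλ = 303.66 / 93468.3 × 3600 = 11.696″.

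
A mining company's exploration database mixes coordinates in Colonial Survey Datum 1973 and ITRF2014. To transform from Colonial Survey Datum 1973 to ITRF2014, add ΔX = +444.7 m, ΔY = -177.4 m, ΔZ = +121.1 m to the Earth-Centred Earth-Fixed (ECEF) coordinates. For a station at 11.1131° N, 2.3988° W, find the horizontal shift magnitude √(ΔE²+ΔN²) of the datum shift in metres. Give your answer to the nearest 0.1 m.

At φ = 11.1131°, λ = -2.3988°: sin φ = 0.192746, cos φ = 0.981249, sin λ = -0.041855, cos λ = 0.999124.
ΔE = −sin λ·ΔX + cos λ·ΔY = −(-0.041855)·(444.7) + (0.999124)·(-177.4) = -158.63 m.
ΔN = −sin φ cos λ·ΔX − sin φ sin λ·ΔY + cos φ·ΔZ = −(0.192746)(0.999124)(444.7) − (0.192746)(-0.041855)(-177.4) + (0.981249)(121.1) = 31.76 m.
Horizontal magnitude = √(ΔE² + ΔN²) = √((-158.63)² + 31.76²) = 161.78 m.

161.8 m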